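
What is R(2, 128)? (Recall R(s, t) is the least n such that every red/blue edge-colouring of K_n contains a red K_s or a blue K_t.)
R(2, 128) = 128

R(2, k) = k for all k ≥ 2: in a 2-colouring of K_k, either some edge is red (a red K_2) or all edges are blue (a blue K_k). And K_{127} coloured all-blue has no blue K_128, so R(2, 128) > 127. Hence R(2, 128) = 128.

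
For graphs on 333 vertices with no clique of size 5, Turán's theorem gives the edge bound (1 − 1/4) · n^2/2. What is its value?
Turán density bound = (3/4) · 333^2/2 = 332667/8 ≈ 41583.375

Turán's theorem: ex(n, K_{r+1}) is achieved by the complete r-partite Turán graph T(n, r) with parts as balanced as possible, and is at most (1 − 1/r) · n^2/2. For r = 4, n = 333: the density bound is (3/4) · 110889/2 = 332667/8 ≈ 41583.375. The integer-valued extremum is e(T(333, 4)) = 41583, which is strictly less than the density bound 332667/8 since 4 ∤ 333 (the parts of T(333, 4) cannot all be equal).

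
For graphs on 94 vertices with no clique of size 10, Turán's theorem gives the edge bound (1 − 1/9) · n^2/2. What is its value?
Turán density bound = (8/9) · 94^2/2 = 35344/9 ≈ 3927.1111

Turán's theorem: ex(n, K_{r+1}) is achieved by the complete r-partite Turán graph T(n, r) with parts as balanced as possible, and is at most (1 − 1/r) · n^2/2. For r = 9, n = 94: the density bound is (8/9) · 8836/2 = 35344/9 ≈ 3927.1111. The integer-valued extremum is e(T(94, 9)) = 3926, which is strictly less than the density bound 35344/9 since 9 ∤ 94 (the parts of T(94, 9) cannot all be equal).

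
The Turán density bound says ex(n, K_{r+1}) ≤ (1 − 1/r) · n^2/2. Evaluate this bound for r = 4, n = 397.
Turán density bound = (3/4) · 397^2/2 = 472827/8 ≈ 59103.375

Turán's theorem: ex(n, K_{r+1}) is achieved by the complete r-partite Turán graph T(n, r) with parts as balanced as possible, and is at most (1 − 1/r) · n^2/2. For r = 4, n = 397: the density bound is (3/4) · 157609/2 = 472827/8 ≈ 59103.375. The integer-valued extremum is e(T(397, 4)) = 59103, which is strictly less than the density bound 472827/8 since 4 ∤ 397 (the parts of T(397, 4) cannot all be equal).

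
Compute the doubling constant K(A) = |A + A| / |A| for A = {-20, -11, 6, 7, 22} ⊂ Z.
K = |A + A| / |A| = 15/5 = 3

Enumerate A + A = {a + b : a, b ∈ A}. With |A| = 5, there are |A|^2 = 25 ordered sum pairs; collecting distinct values, A + A = {-40, -31, -22, -14, -13, -5, -4, 2, 11, 12, 13, 14, 28, 29, 44}, so |A + A| = 15. Thus K = 15/5 = 3. For comparison, the minimum possible |A + A| over all 5-element sets is 2·5 − 1 = 9 (so min K = 9/5), attained only by arithmetic progressions.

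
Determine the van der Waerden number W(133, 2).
W(133, 2) = 133 + 1 = 134

A 2-term AP is any pair of integers, so a monochromatic 2-AP exists iff some colour is used at least twice. With 133 colours, the colouring i ↦ i on {1, ..., 133} uses each colour once, avoiding any monochromatic pair, so W(133, 2) > 133. For {1, ..., 134}, pigeonhole forces two integers of the same colour, which form a monochromatic 2-AP. Hence W(133, 2) = 134.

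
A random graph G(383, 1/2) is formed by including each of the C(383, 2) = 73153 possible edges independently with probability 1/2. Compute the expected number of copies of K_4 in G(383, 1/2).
E[# K_4] = C(383, 4) · (1/2)^C(4, 2) = 882590945 / 2^6 = 13790483.515625

For each 4-subset S of vertices (there are C(383, 4) = 882590945 such S), let X_S = 1 if S induces a K_4 (all C(4, 2) = 6 edges present). Then P(X_S = 1) = (1/2)^6 = 1/64. By linearity of expectation, E[# K_4] = C(383, 4) · (1/2)^6 = 882590945 / 64 = 13790483.515625.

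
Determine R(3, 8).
R(3, 8) = 28

Lower bound: an explicit 2-colouring of K_{27} (typically a Paley-type or other structured construction) avoids a red K_3 and a blue K_8, showing R(3, 8) > 27.
Upper bound: the simple Erdős–Szekeres recurrence only gives R(3, 8) ≤ 31; the tight bound R(3, 8) ≤ 28 requires a sharper case analysis (or computer search) of 2-colourings of K_{28}.
Hence R(3, 8) = 28.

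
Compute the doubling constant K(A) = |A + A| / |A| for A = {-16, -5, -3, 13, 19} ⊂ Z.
K = |A + A| / |A| = 15/5 = 3

Enumerate A + A = {a + b : a, b ∈ A}. With |A| = 5, there are |A|^2 = 25 ordered sum pairs; collecting distinct values, A + A = {-32, -21, -19, -10, -8, -6, -3, 3, 8, 10, 14, 16, 26, 32, 38}, so |A + A| = 15. Thus K = 15/5 = 3. For comparison, the minimum possible |A + A| over all 5-element sets is 2·5 − 1 = 9 (so min K = 9/5), attained only by arithmetic progressions.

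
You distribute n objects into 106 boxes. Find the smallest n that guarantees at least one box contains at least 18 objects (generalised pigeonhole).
n = (18 − 1)·106 + 1 = 1803

By the generalised pigeonhole principle, to guarantee some box contains ≥ r objects we need more than (r − 1) · k objects total. Threshold: n = (r − 1) · k + 1. With r = 18 and k = 106: n = 17 · 106 + 1 = 1802 + 1 = 1803. For n = 1802 = 17 · 106, we can put exactly 17 objects in every box, avoiding 18 in any single one — so 1803 is tight.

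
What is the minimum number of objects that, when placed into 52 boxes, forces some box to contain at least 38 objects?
n = (38 − 1)·52 + 1 = 1925

By the generalised pigeonhole principle, to guarantee some box contains ≥ r objects we need more than (r − 1) · k objects total. Threshold: n = (r − 1) · k + 1. With r = 38 and k = 52: n = 37 · 52 + 1 = 1924 + 1 = 1925. For n = 1924 = 37 · 52, we can put exactly 37 objects in every box, avoiding 38 in any single one — so 1925 is tight.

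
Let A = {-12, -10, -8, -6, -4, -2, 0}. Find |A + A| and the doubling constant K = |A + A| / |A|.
K = |A + A| / |A| = 13/7

Enumerate A + A = {a + b : a, b ∈ A}. With |A| = 7, there are |A|^2 = 49 ordered sum pairs; collecting distinct values, A + A = {-24, -22, -20, -18, -16, -14, -12, -10, -8, -6, -4, -2, 0}, so |A + A| = 13. Thus K = 13/7. Here |A + A| = 2|A| − 1 = 13, the minimum possible — so K = 13/7 is minimal, which holds iff A is an arithmetic progression.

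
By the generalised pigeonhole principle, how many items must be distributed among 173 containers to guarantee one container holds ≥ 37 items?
n = (37 − 1)·173 + 1 = 6229

By the generalised pigeonhole principle, to guarantee some box contains ≥ r objects we need more than (r − 1) · k objects total. Threshold: n = (r − 1) · k + 1. With r = 37 and k = 173: n = 36 · 173 + 1 = 6228 + 1 = 6229. For n = 6228 = 36 · 173, we can put exactly 36 objects in every box, avoiding 37 in any single one — so 6229 is tight.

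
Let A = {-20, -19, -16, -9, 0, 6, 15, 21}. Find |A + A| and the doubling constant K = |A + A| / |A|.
K = |A + A| / |A| = 33/8

Enumerate A + A = {a + b : a, b ∈ A}. With |A| = 8, there are |A|^2 = 64 ordered sum pairs; collecting distinct values, A + A = {-40, -39, -38, -36, -35, -32, -29, -28, -25, -20, -19, -18, -16, -14, -13, -10, -9, -5, -4, -3, -1, 0, 1, 2, 5, 6, 12, 15, 21, 27, 30, 36, 42}, so |A + A| = 33. Thus K = 33/8. For comparison, the minimum possible |A + A| over all 8-element sets is 2·8 − 1 = 15 (so min K = 15/8), attained only by arithmetic progressions.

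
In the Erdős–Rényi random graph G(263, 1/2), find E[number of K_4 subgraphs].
E[# K_4] = C(263, 4) · (1/2)^C(4, 2) = 194831715 / 2^6 = 3044245.546875

For each 4-subset S of vertices (there are C(263, 4) = 194831715 such S), let X_S = 1 if S induces a K_4 (all C(4, 2) = 6 edges present). Then P(X_S = 1) = (1/2)^6 = 1/64. By linearity of expectation, E[# K_4] = C(263, 4) · (1/2)^6 = 194831715 / 64 = 3044245.546875.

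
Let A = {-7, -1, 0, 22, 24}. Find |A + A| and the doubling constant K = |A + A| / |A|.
K = |A + A| / |A| = 15/5 = 3

Enumerate A + A = {a + b : a, b ∈ A}. With |A| = 5, there are |A|^2 = 25 ordered sum pairs; collecting distinct values, A + A = {-14, -8, -7, -2, -1, 0, 15, 17, 21, 22, 23, 24, 44, 46, 48}, so |A + A| = 15. Thus K = 15/5 = 3. For comparison, the minimum possible |A + A| over all 5-element sets is 2·5 − 1 = 9 (so min K = 9/5), attained only by arithmetic progressions.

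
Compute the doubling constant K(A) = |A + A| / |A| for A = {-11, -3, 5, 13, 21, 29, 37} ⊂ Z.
K = |A + A| / |A| = 13/7

Enumerate A + A = {a + b : a, b ∈ A}. With |A| = 7, there are |A|^2 = 49 ordered sum pairs; collecting distinct values, A + A = {-22, -14, -6, 2, 10, 18, 26, 34, 42, 50, 58, 66, 74}, so |A + A| = 13. Thus K = 13/7. Here |A + A| = 2|A| − 1 = 13, the minimum possible — so K = 13/7 is minimal, which holds iff A is an arithmetic progression.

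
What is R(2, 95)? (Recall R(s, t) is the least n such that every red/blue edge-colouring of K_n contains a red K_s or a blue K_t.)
R(2, 95) = 95

R(2, k) = k for all k ≥ 2: in a 2-colouring of K_k, either some edge is red (a red K_2) or all edges are blue (a blue K_k). And K_{94} coloured all-blue has no blue K_95, so R(2, 95) > 94. Hence R(2, 95) = 95.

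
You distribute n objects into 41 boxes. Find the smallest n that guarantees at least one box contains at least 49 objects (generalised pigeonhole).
n = (49 − 1)·41 + 1 = 1969

By the generalised pigeonhole principle, to guarantee some box contains ≥ r objects we need more than (r − 1) · k objects total. Threshold: n = (r − 1) · k + 1. With r = 49 and k = 41: n = 48 · 41 + 1 = 1968 + 1 = 1969. For n = 1968 = 48 · 41, we can put exactly 48 objects in every box, avoiding 49 in any single one — so 1969 is tight.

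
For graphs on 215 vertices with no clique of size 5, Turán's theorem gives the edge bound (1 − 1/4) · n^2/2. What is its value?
Turán density bound = (3/4) · 215^2/2 = 138675/8 ≈ 17334.375

Turán's theorem: ex(n, K_{r+1}) is achieved by the complete r-partite Turán graph T(n, r) with parts as balanced as possible, and is at most (1 − 1/r) · n^2/2. For r = 4, n = 215: the density bound is (3/4) · 46225/2 = 138675/8 ≈ 17334.375. The integer-valued extremum is e(T(215, 4)) = 17334, which is strictly less than the density bound 138675/8 since 4 ∤ 215 (the parts of T(215, 4) cannot all be equal).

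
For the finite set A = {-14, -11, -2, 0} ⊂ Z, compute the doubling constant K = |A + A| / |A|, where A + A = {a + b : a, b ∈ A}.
K = |A + A| / |A| = 10/4 = 5/2

Enumerate A + A = {a + b : a, b ∈ A}. With |A| = 4, there are |A|^2 = 16 ordered sum pairs; collecting distinct values, A + A = {-28, -25, -22, -16, -14, -13, -11, -4, -2, 0}, so |A + A| = 10. Thus K = 10/4 = 5/2. For comparison, the minimum possible |A + A| over all 4-element sets is 2·4 − 1 = 7 (so min K = 7/4), attained only by arithmetic progressions.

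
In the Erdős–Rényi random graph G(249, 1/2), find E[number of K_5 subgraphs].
E[# K_5] = C(249, 5) · (1/2)^C(5, 2) = 7660690674 / 2^10 = 3830345337/512 ≈ 7481143.236328

For each 5-subset S of vertices (there are C(249, 5) = 7660690674 such S), let X_S = 1 if S induces a K_5 (all C(5, 2) = 10 edges present). Then P(X_S = 1) = (1/2)^10 = 1/1024. By linearity of expectation, E[# K_5] = C(249, 5) · (1/2)^10 = 7660690674 / 1024 = 3830345337/512 ≈ 7481143.236328.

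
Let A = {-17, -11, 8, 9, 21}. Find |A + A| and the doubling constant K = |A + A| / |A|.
K = |A + A| / |A| = 15/5 = 3

Enumerate A + A = {a + b : a, b ∈ A}. With |A| = 5, there are |A|^2 = 25 ordered sum pairs; collecting distinct values, A + A = {-34, -28, -22, -9, -8, -3, -2, 4, 10, 16, 17, 18, 29, 30, 42}, so |A + A| = 15. Thus K = 15/5 = 3. For comparison, the minimum possible |A + A| over all 5-element sets is 2·5 − 1 = 9 (so min K = 9/5), attained only by arithmetic progressions.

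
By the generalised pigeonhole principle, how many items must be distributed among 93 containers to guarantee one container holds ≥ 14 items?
n = (14 − 1)·93 + 1 = 1210

By the generalised pigeonhole principle, to guarantee some box contains ≥ r objects we need more than (r − 1) · k objects total. Threshold: n = (r − 1) · k + 1. With r = 14 and k = 93: n = 13 · 93 + 1 = 1209 + 1 = 1210. For n = 1209 = 13 · 93, we can put exactly 13 objects in every box, avoiding 14 in any single one — so 1210 is tight.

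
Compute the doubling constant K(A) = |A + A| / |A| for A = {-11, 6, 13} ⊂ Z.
K = |A + A| / |A| = 6/3 = 2

Enumerate A + A = {a + b : a, b ∈ A}. With |A| = 3, there are |A|^2 = 9 ordered sum pairs; collecting distinct values, A + A = {-22, -5, 2, 12, 19, 26}, so |A + A| = 6. Thus K = 6/3 = 2. For comparison, the minimum possible |A + A| over all 3-element sets is 2·3 − 1 = 5 (so min K = 5/3), attained only by arithmetic progressions.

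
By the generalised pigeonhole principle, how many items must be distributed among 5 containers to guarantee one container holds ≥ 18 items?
n = (18 − 1)·5 + 1 = 86

By the generalised pigeonhole principle, to guarantee some box contains ≥ r objects we need more than (r − 1) · k objects total. Threshold: n = (r − 1) · k + 1. With r = 18 and k = 5: n = 17 · 5 + 1 = 85 + 1 = 86. For n = 85 = 17 · 5, we can put exactly 17 objects in every box, avoiding 18 in any single one — so 86 is tight.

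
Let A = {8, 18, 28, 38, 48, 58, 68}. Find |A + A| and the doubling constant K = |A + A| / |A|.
K = |A + A| / |A| = 13/7

Enumerate A + A = {a + b : a, b ∈ A}. With |A| = 7, there are |A|^2 = 49 ordered sum pairs; collecting distinct values, A + A = {16, 26, 36, 46, 56, 66, 76, 86, 96, 106, 116, 126, 136}, so |A + A| = 13. Thus K = 13/7. Here |A + A| = 2|A| − 1 = 13, the minimum possible — so K = 13/7 is minimal, which holds iff A is an arithmetic progression.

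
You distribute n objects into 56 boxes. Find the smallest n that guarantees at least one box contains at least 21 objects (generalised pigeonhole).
n = (21 − 1)·56 + 1 = 1121

By the generalised pigeonhole principle, to guarantee some box contains ≥ r objects we need more than (r − 1) · k objects total. Threshold: n = (r − 1) · k + 1. With r = 21 and k = 56: n = 20 · 56 + 1 = 1120 + 1 = 1121. For n = 1120 = 20 · 56, we can put exactly 20 objects in every box, avoiding 21 in any single one — so 1121 is tight.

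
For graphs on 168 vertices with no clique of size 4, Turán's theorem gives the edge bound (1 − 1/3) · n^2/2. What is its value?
Turán density bound = (2/3) · 168^2/2 = 9408

Turán's theorem: ex(n, K_{r+1}) is achieved by the complete r-partite Turán graph T(n, r) with parts as balanced as possible, and is at most (1 − 1/r) · n^2/2. For r = 3, n = 168: the density bound is (2/3) · 28224/2 = 9408. Since 3 ∣ 168, the Turán graph T(168, 3) has parts of equal size 56, and its edge count e(T(168, 3)) = 9408 attains the density bound exactly.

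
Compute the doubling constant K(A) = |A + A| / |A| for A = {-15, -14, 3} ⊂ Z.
K = |A + A| / |A| = 6/3 = 2

Enumerate A + A = {a + b : a, b ∈ A}. With |A| = 3, there are |A|^2 = 9 ordered sum pairs; collecting distinct values, A + A = {-30, -29, -28, -12, -11, 6}, so |A + A| = 6. Thus K = 6/3 = 2. For comparison, the minimum possible |A + A| over all 3-element sets is 2·3 − 1 = 5 (so min K = 5/3), attained only by arithmetic progressions.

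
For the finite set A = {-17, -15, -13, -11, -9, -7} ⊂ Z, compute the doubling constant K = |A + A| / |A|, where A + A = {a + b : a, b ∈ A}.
K = |A + A| / |A| = 11/6

Enumerate A + A = {a + b : a, b ∈ A}. With |A| = 6, there are |A|^2 = 36 ordered sum pairs; collecting distinct values, A + A = {-34, -32, -30, -28, -26, -24, -22, -20, -18, -16, -14}, so |A + A| = 11. Thus K = 11/6. Here |A + A| = 2|A| − 1 = 11, the minimum possible — so K = 11/6 is minimal, which holds iff A is an arithmetic progression.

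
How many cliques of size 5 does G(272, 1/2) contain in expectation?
E[# K_5] = C(272, 5) · (1/2)^C(5, 2) = 11956602384 / 2^10 = 747287649/64 = 11676369.515625

For each 5-subset S of vertices (there are C(272, 5) = 11956602384 such S), let X_S = 1 if S induces a K_5 (all C(5, 2) = 10 edges present). Then P(X_S = 1) = (1/2)^10 = 1/1024. By linearity of expectation, E[# K_5] = C(272, 5) · (1/2)^10 = 11956602384 / 1024 = 747287649/64 = 11676369.515625.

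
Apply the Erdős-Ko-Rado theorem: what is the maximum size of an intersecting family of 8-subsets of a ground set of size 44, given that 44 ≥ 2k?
max |F| = C(43, 7) = 32224114

Erdős-Ko-Rado (1961): when n ≥ 2k, max |F| = C(n−1, k−1). The bound is attained by the star {A : i ∈ A} for any fixed i ∈ [n]. Here C(44−1, 8−1) = C(43, 7) = 32224114.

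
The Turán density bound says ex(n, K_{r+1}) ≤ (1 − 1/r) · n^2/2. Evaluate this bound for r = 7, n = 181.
Turán density bound = (6/7) · 181^2/2 = 98283/7 ≈ 14040.4286

Turán's theorem: ex(n, K_{r+1}) is achieved by the complete r-partite Turán graph T(n, r) with parts as balanced as possible, and is at most (1 − 1/r) · n^2/2. For r = 7, n = 181: the density bound is (6/7) · 32761/2 = 98283/7 ≈ 14040.4286. The integer-valued extremum is e(T(181, 7)) = 14040, which is strictly less than the density bound 98283/7 since 7 ∤ 181 (the parts of T(181, 7) cannot all be equal).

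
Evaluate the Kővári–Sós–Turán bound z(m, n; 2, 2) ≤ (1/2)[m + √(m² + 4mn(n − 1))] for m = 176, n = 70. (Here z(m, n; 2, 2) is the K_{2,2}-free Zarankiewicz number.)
z(176, 70; 2, 2) ≤ (1/2)[176 + √(176² + 4·176·70·69)] = (1/2)[176 + √3431296] = 1014.1879

Kővári–Sós–Turán: let r_1, ..., r_176 be the row sums and z = Σ r_i the total number of 1s. Each pair of columns can share at most one row with both entries 1 (else a 2×2 all-ones block appears), so Σ_i C(r_i, 2) ≤ C(70, 2) = 2415. By convexity Σ_i C(r_i, 2) ≥ 176·C(z/176, 2) = z(z − 176)/(2·176), giving z² − 176z − 176·70·69 ≤ 0 and hence z ≤ (1/2)[176 + √(30976 + 4·850080)] = (1/2)[176 + √3431296] ≈ (1/2)(176 + 1852.3758) = 1014.1879.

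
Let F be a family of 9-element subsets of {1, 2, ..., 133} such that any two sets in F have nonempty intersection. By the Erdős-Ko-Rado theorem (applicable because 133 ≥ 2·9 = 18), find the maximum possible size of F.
max |F| = C(132, 8) = 1841416434000

Erdős-Ko-Rado (1961): when n ≥ 2k, max |F| = C(n−1, k−1). The bound is attained by the star {A : i ∈ A} for any fixed i ∈ [n]. Here C(133−1, 9−1) = C(132, 8) = 1841416434000.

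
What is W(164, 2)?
W(164, 2) = 164 + 1 = 165

A 2-term AP is any pair of integers, so a monochromatic 2-AP exists iff some colour is used at least twice. With 164 colours, the colouring i ↦ i on {1, ..., 164} uses each colour once, avoiding any monochromatic pair, so W(164, 2) > 164. For {1, ..., 165}, pigeonhole forces two integers of the same colour, which form a monochromatic 2-AP. Hence W(164, 2) = 165.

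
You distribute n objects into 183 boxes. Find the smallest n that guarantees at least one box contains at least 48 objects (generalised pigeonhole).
n = (48 − 1)·183 + 1 = 8602

By the generalised pigeonhole principle, to guarantee some box contains ≥ r objects we need more than (r − 1) · k objects total. Threshold: n = (r − 1) · k + 1. With r = 48 and k = 183: n = 47 · 183 + 1 = 8601 + 1 = 8602. For n = 8601 = 47 · 183, we can put exactly 47 objects in every box, avoiding 48 in any single one — so 8602 is tight.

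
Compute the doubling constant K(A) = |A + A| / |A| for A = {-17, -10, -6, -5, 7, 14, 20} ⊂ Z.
K = |A + A| / |A| = 25/7

Enumerate A + A = {a + b : a, b ∈ A}. With |A| = 7, there are |A|^2 = 49 ordered sum pairs; collecting distinct values, A + A = {-34, -27, -23, -22, -20, -16, -15, -12, -11, -10, -3, 1, 2, 3, 4, 8, 9, 10, 14, 15, 21, 27, 28, 34, 40}, so |A + A| = 25. Thus K = 25/7. For comparison, the minimum possible |A + A| over all 7-element sets is 2·7 − 1 = 13 (so min K = 13/7), attained only by arithmetic progressions.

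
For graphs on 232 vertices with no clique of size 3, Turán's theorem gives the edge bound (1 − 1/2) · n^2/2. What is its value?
Turán density bound = (1/2) · 232^2/2 = 13456

Turán's theorem: ex(n, K_{r+1}) is achieved by the complete r-partite Turán graph T(n, r) with parts as balanced as possible, and is at most (1 − 1/r) · n^2/2. For r = 2, n = 232: the density bound is (1/2) · 53824/2 = 13456. Since 2 ∣ 232, the Turán graph T(232, 2) has parts of equal size 116, and its edge count e(T(232, 2)) = 13456 attains the density bound exactly.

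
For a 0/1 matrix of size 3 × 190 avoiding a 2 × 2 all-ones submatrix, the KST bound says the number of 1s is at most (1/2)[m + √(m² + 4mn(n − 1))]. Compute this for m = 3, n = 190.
z(3, 190; 2, 2) ≤ (1/2)[3 + √(3² + 4·3·190·189)] = (1/2)[3 + √430929] = 329.7259

Kővári–Sós–Turán: let r_1, ..., r_3 be the row sums and z = Σ r_i the total number of 1s. Each pair of columns can share at most one row with both entries 1 (else a 2×2 all-ones block appears), so Σ_i C(r_i, 2) ≤ C(190, 2) = 17955. By convexity Σ_i C(r_i, 2) ≥ 3·C(z/3, 2) = z(z − 3)/(2·3), giving z² − 3z − 3·190·189 ≤ 0 and hence z ≤ (1/2)[3 + √(9 + 4·107730)] = (1/2)[3 + √430929] ≈ (1/2)(3 + 656.4518) = 329.7259.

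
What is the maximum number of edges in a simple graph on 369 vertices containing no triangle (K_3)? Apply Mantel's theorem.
ex(369, K_3) = ⌊369^2/4⌋ = 34040

Mantel (1907): a triangle-free graph on n vertices has at most ⌊n^2/4⌋ edges, with equality for the complete bipartite graph K_{⌊n/2⌋, ⌈n/2⌉}. For n = 369: ⌊369^2/4⌋ = ⌊136161/4⌋ = 34040. The extremal graph is K_{184, 185}, which has 184·185 = 34040 edges.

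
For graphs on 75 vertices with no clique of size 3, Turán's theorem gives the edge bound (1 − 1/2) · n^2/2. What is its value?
Turán density bound = (1/2) · 75^2/2 = 5625/4 ≈ 1406.25

Turán's theorem: ex(n, K_{r+1}) is achieved by the complete r-partite Turán graph T(n, r) with parts as balanced as possible, and is at most (1 − 1/r) · n^2/2. For r = 2, n = 75: the density bound is (1/2) · 5625/2 = 5625/4 ≈ 1406.25. The integer-valued extremum is e(T(75, 2)) = 1406, which is strictly less than the density bound 5625/4 since 2 ∤ 75 (the parts of T(75, 2) cannot all be equal).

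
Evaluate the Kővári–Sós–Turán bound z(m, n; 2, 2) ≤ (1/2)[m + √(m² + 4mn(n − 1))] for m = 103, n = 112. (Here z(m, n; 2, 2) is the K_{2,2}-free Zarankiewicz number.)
z(103, 112; 2, 2) ≤ (1/2)[103 + √(103² + 4·103·112·111)] = (1/2)[103 + √5132593] = 1184.2613

Kővári–Sós–Turán: let r_1, ..., r_103 be the row sums and z = Σ r_i the total number of 1s. Each pair of columns can share at most one row with both entries 1 (else a 2×2 all-ones block appears), so Σ_i C(r_i, 2) ≤ C(112, 2) = 6216. By convexity Σ_i C(r_i, 2) ≥ 103·C(z/103, 2) = z(z − 103)/(2·103), giving z² − 103z − 103·112·111 ≤ 0 and hence z ≤ (1/2)[103 + √(10609 + 4·1280496)] = (1/2)[103 + √5132593] ≈ (1/2)(103 + 2265.5227) = 1184.2613.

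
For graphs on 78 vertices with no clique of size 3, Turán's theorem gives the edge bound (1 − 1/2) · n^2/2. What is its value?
Turán density bound = (1/2) · 78^2/2 = 1521

Turán's theorem: ex(n, K_{r+1}) is achieved by the complete r-partite Turán graph T(n, r) with parts as balanced as possible, and is at most (1 − 1/r) · n^2/2. For r = 2, n = 78: the density bound is (1/2) · 6084/2 = 1521. Since 2 ∣ 78, the Turán graph T(78, 2) has parts of equal size 39, and its edge count e(T(78, 2)) = 1521 attains the density bound exactly.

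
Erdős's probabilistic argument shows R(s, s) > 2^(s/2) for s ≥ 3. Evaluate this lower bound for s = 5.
2^(5/2) = 5.6569; so R(5, 5) > 5.6569

Colour each edge of K_n uniformly at random with red/blue. The expected number of monochromatic K_5 is C(n, 5) · 2 · 2^(−C(5,2)). If C(n, 5) · 2^(1 − C(5,2)) < 1, then with positive probability no monochromatic K_5 exists, so R(5, 5) > n. The standard estimate C(n, 5) ≤ n^5/5! shows this inequality holds whenever n ≤ 2^(5/2) (since 5! · 2^(C(5,2) − 1) > 2^(5^2/2) ≥ n^5). Hence R(5, 5) > 2^(5/2) = 5.6569.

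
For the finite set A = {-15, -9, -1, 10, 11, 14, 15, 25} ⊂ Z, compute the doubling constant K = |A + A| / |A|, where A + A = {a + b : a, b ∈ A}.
K = |A + A| / |A| = 33/8

Enumerate A + A = {a + b : a, b ∈ A}. With |A| = 8, there are |A|^2 = 64 ordered sum pairs; collecting distinct values, A + A = {-30, -24, -18, -16, -10, -5, -4, -2, -1, 0, 1, 2, 5, 6, 9, 10, 13, 14, 16, 20, 21, 22, 24, 25, 26, 28, 29, 30, 35, 36, 39, 40, 50}, so |A + A| = 33. Thus K = 33/8. For comparison, the minimum possible |A + A| over all 8-element sets is 2·8 − 1 = 15 (so min K = 15/8), attained only by arithmetic progressions.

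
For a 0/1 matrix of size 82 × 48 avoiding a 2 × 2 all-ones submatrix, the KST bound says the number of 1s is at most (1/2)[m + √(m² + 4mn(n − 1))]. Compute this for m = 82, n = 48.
z(82, 48; 2, 2) ≤ (1/2)[82 + √(82² + 4·82·48·47)] = (1/2)[82 + √746692] = 473.0567

Kővári–Sós–Turán: let r_1, ..., r_82 be the row sums and z = Σ r_i the total number of 1s. Each pair of columns can share at most one row with both entries 1 (else a 2×2 all-ones block appears), so Σ_i C(r_i, 2) ≤ C(48, 2) = 1128. By convexity Σ_i C(r_i, 2) ≥ 82·C(z/82, 2) = z(z − 82)/(2·82), giving z² − 82z − 82·48·47 ≤ 0 and hence z ≤ (1/2)[82 + √(6724 + 4·184992)] = (1/2)[82 + √746692] ≈ (1/2)(82 + 864.1134) = 473.0567.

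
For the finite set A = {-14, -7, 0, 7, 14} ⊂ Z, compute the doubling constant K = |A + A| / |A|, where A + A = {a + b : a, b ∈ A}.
K = |A + A| / |A| = 9/5

Enumerate A + A = {a + b : a, b ∈ A}. With |A| = 5, there are |A|^2 = 25 ordered sum pairs; collecting distinct values, A + A = {-28, -21, -14, -7, 0, 7, 14, 21, 28}, so |A + A| = 9. Thus K = 9/5. Here |A + A| = 2|A| − 1 = 9, the minimum possible — so K = 9/5 is minimal, which holds iff A is an arithmetic progression.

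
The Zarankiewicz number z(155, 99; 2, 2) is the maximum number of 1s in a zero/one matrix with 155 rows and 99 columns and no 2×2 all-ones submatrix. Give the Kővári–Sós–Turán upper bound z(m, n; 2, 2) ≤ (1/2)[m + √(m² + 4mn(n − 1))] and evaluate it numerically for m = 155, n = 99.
z(155, 99; 2, 2) ≤ (1/2)[155 + √(155² + 4·155·99·98)] = (1/2)[155 + √6039265] = 1306.2458

Kővári–Sós–Turán: let r_1, ..., r_155 be the row sums and z = Σ r_i the total number of 1s. Each pair of columns can share at most one row with both entries 1 (else a 2×2 all-ones block appears), so Σ_i C(r_i, 2) ≤ C(99, 2) = 4851. By convexity Σ_i C(r_i, 2) ≥ 155·C(z/155, 2) = z(z − 155)/(2·155), giving z² − 155z − 155·99·98 ≤ 0 and hence z ≤ (1/2)[155 + √(24025 + 4·1503810)] = (1/2)[155 + √6039265] ≈ (1/2)(155 + 2457.4916) = 1306.2458.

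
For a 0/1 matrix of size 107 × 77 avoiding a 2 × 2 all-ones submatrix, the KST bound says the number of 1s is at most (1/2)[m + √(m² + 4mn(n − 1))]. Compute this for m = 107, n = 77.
z(107, 77; 2, 2) ≤ (1/2)[107 + √(107² + 4·107·77·76)] = (1/2)[107 + √2516105] = 846.6118

Kővári–Sós–Turán: let r_1, ..., r_107 be the row sums and z = Σ r_i the total number of 1s. Each pair of columns can share at most one row with both entries 1 (else a 2×2 all-ones block appears), so Σ_i C(r_i, 2) ≤ C(77, 2) = 2926. By convexity Σ_i C(r_i, 2) ≥ 107·C(z/107, 2) = z(z − 107)/(2·107), giving z² − 107z − 107·77·76 ≤ 0 and hence z ≤ (1/2)[107 + √(11449 + 4·626164)] = (1/2)[107 + √2516105] ≈ (1/2)(107 + 1586.2235) = 846.6118.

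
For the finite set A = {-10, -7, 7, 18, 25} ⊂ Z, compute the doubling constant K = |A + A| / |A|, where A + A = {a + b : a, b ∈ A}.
K = |A + A| / |A| = 15/5 = 3

Enumerate A + A = {a + b : a, b ∈ A}. With |A| = 5, there are |A|^2 = 25 ordered sum pairs; collecting distinct values, A + A = {-20, -17, -14, -3, 0, 8, 11, 14, 15, 18, 25, 32, 36, 43, 50}, so |A + A| = 15. Thus K = 15/5 = 3. For comparison, the minimum possible |A + A| over all 5-element sets is 2·5 − 1 = 9 (so min K = 9/5), attained only by arithmetic progressions.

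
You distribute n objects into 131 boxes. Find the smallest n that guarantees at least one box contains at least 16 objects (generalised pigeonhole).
n = (16 − 1)·131 + 1 = 1966

By the generalised pigeonhole principle, to guarantee some box contains ≥ r objects we need more than (r − 1) · k objects total. Threshold: n = (r − 1) · k + 1. With r = 16 and k = 131: n = 15 · 131 + 1 = 1965 + 1 = 1966. For n = 1965 = 15 · 131, we can put exactly 15 objects in every box, avoiding 16 in any single one — so 1966 is tight.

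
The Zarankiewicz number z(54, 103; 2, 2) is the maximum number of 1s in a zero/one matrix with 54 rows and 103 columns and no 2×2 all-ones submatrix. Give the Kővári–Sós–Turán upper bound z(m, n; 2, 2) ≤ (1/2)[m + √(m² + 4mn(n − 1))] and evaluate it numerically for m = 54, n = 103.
z(54, 103; 2, 2) ≤ (1/2)[54 + √(54² + 4·54·103·102)] = (1/2)[54 + √2272212] = 780.6929

Kővári–Sós–Turán: let r_1, ..., r_54 be the row sums and z = Σ r_i the total number of 1s. Each pair of columns can share at most one row with both entries 1 (else a 2×2 all-ones block appears), so Σ_i C(r_i, 2) ≤ C(103, 2) = 5253. By convexity Σ_i C(r_i, 2) ≥ 54·C(z/54, 2) = z(z − 54)/(2·54), giving z² − 54z − 54·103·102 ≤ 0 and hence z ≤ (1/2)[54 + √(2916 + 4·567324)] = (1/2)[54 + √2272212] ≈ (1/2)(54 + 1507.3858) = 780.6929.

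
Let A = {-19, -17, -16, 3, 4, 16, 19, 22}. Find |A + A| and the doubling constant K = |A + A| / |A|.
K = |A + A| / |A| = 31/8

Enumerate A + A = {a + b : a, b ∈ A}. With |A| = 8, there are |A|^2 = 64 ordered sum pairs; collecting distinct values, A + A = {-38, -36, -35, -34, -33, -32, -16, -15, -14, -13, -12, -3, -1, 0, 2, 3, 5, 6, 7, 8, 19, 20, 22, 23, 25, 26, 32, 35, 38, 41, 44}, so |A + A| = 31. Thus K = 31/8. For comparison, the minimum possible |A + A| over all 8-element sets is 2·8 − 1 = 15 (so min K = 15/8), attained only by arithmetic progressions.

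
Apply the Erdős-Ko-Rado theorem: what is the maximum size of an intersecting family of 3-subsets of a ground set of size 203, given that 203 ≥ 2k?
max |F| = C(202, 2) = 20301

The Erdős-Ko-Rado theorem states: for n ≥ 2k, an intersecting family of k-subsets of an n-element set has size at most C(n − 1, k − 1), with equality for 'star' families {A ⊆ [n] : |A| = k, i ∈ A} (fix an element i). For n = 203, k = 3: C(202, 2) = 20301.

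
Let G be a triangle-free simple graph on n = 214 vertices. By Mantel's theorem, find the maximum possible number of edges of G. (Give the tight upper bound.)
ex(214, K_3) = ⌊214^2/4⌋ = 11449

Mantel (1907): a triangle-free graph on n vertices has at most ⌊n^2/4⌋ edges, with equality for the complete bipartite graph K_{⌊n/2⌋, ⌈n/2⌉}. For n = 214: ⌊214^2/4⌋ = ⌊45796/4⌋ = 11449. The extremal graph is K_{107, 107}, which has 107·107 = 11449 edges.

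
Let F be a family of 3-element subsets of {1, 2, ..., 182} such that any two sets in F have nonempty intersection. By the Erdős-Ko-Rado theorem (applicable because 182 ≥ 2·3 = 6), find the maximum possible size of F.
max |F| = C(181, 2) = 16290

The Erdős-Ko-Rado theorem states: for n ≥ 2k, an intersecting family of k-subsets of an n-element set has size at most C(n − 1, k − 1), with equality for 'star' families {A ⊆ [n] : |A| = k, i ∈ A} (fix an element i). For n = 182, k = 3: C(181, 2) = 16290.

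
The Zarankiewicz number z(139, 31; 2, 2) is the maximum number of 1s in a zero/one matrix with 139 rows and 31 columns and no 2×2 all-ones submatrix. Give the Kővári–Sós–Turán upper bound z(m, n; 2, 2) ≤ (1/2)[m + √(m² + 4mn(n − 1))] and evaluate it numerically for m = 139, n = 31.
z(139, 31; 2, 2) ≤ (1/2)[139 + √(139² + 4·139·31·30)] = (1/2)[139 + √536401] = 435.697

Kővári–Sós–Turán: let r_1, ..., r_139 be the row sums and z = Σ r_i the total number of 1s. Each pair of columns can share at most one row with both entries 1 (else a 2×2 all-ones block appears), so Σ_i C(r_i, 2) ≤ C(31, 2) = 465. By convexity Σ_i C(r_i, 2) ≥ 139·C(z/139, 2) = z(z − 139)/(2·139), giving z² − 139z − 139·31·30 ≤ 0 and hence z ≤ (1/2)[139 + √(19321 + 4·129270)] = (1/2)[139 + √536401] ≈ (1/2)(139 + 732.394) = 435.697.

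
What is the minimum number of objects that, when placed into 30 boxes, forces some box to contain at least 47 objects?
n = (47 − 1)·30 + 1 = 1381

By the generalised pigeonhole principle, to guarantee some box contains ≥ r objects we need more than (r − 1) · k objects total. Threshold: n = (r − 1) · k + 1. With r = 47 and k = 30: n = 46 · 30 + 1 = 1380 + 1 = 1381. For n = 1380 = 46 · 30, we can put exactly 46 objects in every box, avoiding 47 in any single one — so 1381 is tight.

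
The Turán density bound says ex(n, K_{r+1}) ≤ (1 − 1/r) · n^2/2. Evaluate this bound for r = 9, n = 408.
Turán density bound = (8/9) · 408^2/2 = 73984

Turán's theorem: ex(n, K_{r+1}) is achieved by the complete r-partite Turán graph T(n, r) with parts as balanced as possible, and is at most (1 − 1/r) · n^2/2. For r = 9, n = 408: the density bound is (8/9) · 166464/2 = 73984. The integer-valued extremum is e(T(408, 9)) = 73983, which is strictly less than the density bound 73984 since 9 ∤ 408 (the parts of T(408, 9) cannot all be equal).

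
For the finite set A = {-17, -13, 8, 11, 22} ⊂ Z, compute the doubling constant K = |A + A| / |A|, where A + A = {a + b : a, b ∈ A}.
K = |A + A| / |A| = 15/5 = 3

Enumerate A + A = {a + b : a, b ∈ A}. With |A| = 5, there are |A|^2 = 25 ordered sum pairs; collecting distinct values, A + A = {-34, -30, -26, -9, -6, -5, -2, 5, 9, 16, 19, 22, 30, 33, 44}, so |A + A| = 15. Thus K = 15/5 = 3. For comparison, the minimum possible |A + A| over all 5-element sets is 2·5 − 1 = 9 (so min K = 9/5), attained only by arithmetic progressions.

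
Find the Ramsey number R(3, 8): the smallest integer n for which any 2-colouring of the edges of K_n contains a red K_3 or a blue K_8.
R(3, 8) = 28

Lower bound: an explicit 2-colouring of K_{27} (typically a Paley-type or other structured construction) avoids a red K_3 and a blue K_8, showing R(3, 8) > 27.
Upper bound: the simple Erdős–Szekeres recurrence only gives R(3, 8) ≤ 31; the tight bound R(3, 8) ≤ 28 requires a sharper case analysis (or computer search) of 2-colourings of K_{28}.
Hence R(3, 8) = 28.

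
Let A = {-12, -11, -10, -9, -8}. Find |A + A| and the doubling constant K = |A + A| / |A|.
K = |A + A| / |A| = 9/5

Enumerate A + A = {a + b : a, b ∈ A}. With |A| = 5, there are |A|^2 = 25 ordered sum pairs; collecting distinct values, A + A = {-24, -23, -22, -21, -20, -19, -18, -17, -16}, so |A + A| = 9. Thus K = 9/5. Here |A + A| = 2|A| − 1 = 9, the minimum possible — so K = 9/5 is minimal, which holds iff A is an arithmetic progression.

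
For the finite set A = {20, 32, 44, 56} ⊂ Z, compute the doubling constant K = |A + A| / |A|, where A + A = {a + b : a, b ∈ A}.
K = |A + A| / |A| = 7/4

Enumerate A + A = {a + b : a, b ∈ A}. With |A| = 4, there are |A|^2 = 16 ordered sum pairs; collecting distinct values, A + A = {40, 52, 64, 76, 88, 100, 112}, so |A + A| = 7. Thus K = 7/4. Here |A + A| = 2|A| − 1 = 7, the minimum possible — so K = 7/4 is minimal, which holds iff A is an arithmetic progression.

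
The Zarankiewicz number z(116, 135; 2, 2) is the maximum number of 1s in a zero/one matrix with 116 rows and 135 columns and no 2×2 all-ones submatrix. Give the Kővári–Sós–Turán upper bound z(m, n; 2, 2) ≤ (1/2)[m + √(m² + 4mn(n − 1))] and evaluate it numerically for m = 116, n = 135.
z(116, 135; 2, 2) ≤ (1/2)[116 + √(116² + 4·116·135·134)] = (1/2)[116 + √8407216] = 1507.76

Kővári–Sós–Turán: let r_1, ..., r_116 be the row sums and z = Σ r_i the total number of 1s. Each pair of columns can share at most one row with both entries 1 (else a 2×2 all-ones block appears), so Σ_i C(r_i, 2) ≤ C(135, 2) = 9045. By convexity Σ_i C(r_i, 2) ≥ 116·C(z/116, 2) = z(z − 116)/(2·116), giving z² − 116z − 116·135·134 ≤ 0 and hence z ≤ (1/2)[116 + √(13456 + 4·2098440)] = (1/2)[116 + √8407216] ≈ (1/2)(116 + 2899.52) = 1507.76.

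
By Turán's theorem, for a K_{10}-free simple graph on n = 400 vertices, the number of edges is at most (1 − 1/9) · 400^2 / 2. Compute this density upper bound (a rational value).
Turán density bound = (8/9) · 400^2/2 = 640000/9 ≈ 71111.1111

Turán's theorem: ex(n, K_{r+1}) is achieved by the complete r-partite Turán graph T(n, r) with parts as balanced as possible, and is at most (1 − 1/r) · n^2/2. For r = 9, n = 400: the density bound is (8/9) · 160000/2 = 640000/9 ≈ 71111.1111. The integer-valued extremum is e(T(400, 9)) = 71110, which is strictly less than the density bound 640000/9 since 9 ∤ 400 (the parts of T(400, 9) cannot all be equal).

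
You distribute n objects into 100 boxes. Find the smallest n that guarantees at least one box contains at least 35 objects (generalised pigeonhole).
n = (35 − 1)·100 + 1 = 3401

By the generalised pigeonhole principle, to guarantee some box contains ≥ r objects we need more than (r − 1) · k objects total. Threshold: n = (r − 1) · k + 1. With r = 35 and k = 100: n = 34 · 100 + 1 = 3400 + 1 = 3401. For n = 3400 = 34 · 100, we can put exactly 34 objects in every box, avoiding 35 in any single one — so 3401 is tight.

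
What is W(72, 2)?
W(72, 2) = 72 + 1 = 73

A 2-term AP is any pair of integers, so a monochromatic 2-AP exists iff some colour is used at least twice. With 72 colours, the colouring i ↦ i on {1, ..., 72} uses each colour once, avoiding any monochromatic pair, so W(72, 2) > 72. For {1, ..., 73}, pigeonhole forces two integers of the same colour, which form a monochromatic 2-AP. Hence W(72, 2) = 73.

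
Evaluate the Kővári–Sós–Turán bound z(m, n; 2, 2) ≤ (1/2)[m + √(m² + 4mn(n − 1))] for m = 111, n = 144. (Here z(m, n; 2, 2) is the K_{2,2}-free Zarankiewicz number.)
z(111, 144; 2, 2) ≤ (1/2)[111 + √(111² + 4·111·144·143)] = (1/2)[111 + √9155169] = 1568.3755

Kővári–Sós–Turán: let r_1, ..., r_111 be the row sums and z = Σ r_i the total number of 1s. Each pair of columns can share at most one row with both entries 1 (else a 2×2 all-ones block appears), so Σ_i C(r_i, 2) ≤ C(144, 2) = 10296. By convexity Σ_i C(r_i, 2) ≥ 111·C(z/111, 2) = z(z − 111)/(2·111), giving z² − 111z − 111·144·143 ≤ 0 and hence z ≤ (1/2)[111 + √(12321 + 4·2285712)] = (1/2)[111 + √9155169] ≈ (1/2)(111 + 3025.751) = 1568.3755.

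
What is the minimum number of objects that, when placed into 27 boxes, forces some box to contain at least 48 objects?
n = (48 − 1)·27 + 1 = 1270

By the generalised pigeonhole principle, to guarantee some box contains ≥ r objects we need more than (r − 1) · k objects total. Threshold: n = (r − 1) · k + 1. With r = 48 and k = 27: n = 47 · 27 + 1 = 1269 + 1 = 1270. For n = 1269 = 47 · 27, we can put exactly 47 objects in every box, avoiding 48 in any single one — so 1270 is tight.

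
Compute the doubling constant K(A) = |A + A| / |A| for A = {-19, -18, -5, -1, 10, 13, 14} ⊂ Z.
K = |A + A| / |A| = 25/7

Enumerate A + A = {a + b : a, b ∈ A}. With |A| = 7, there are |A|^2 = 49 ordered sum pairs; collecting distinct values, A + A = {-38, -37, -36, -24, -23, -20, -19, -10, -9, -8, -6, -5, -4, -2, 5, 8, 9, 12, 13, 20, 23, 24, 26, 27, 28}, so |A + A| = 25. Thus K = 25/7. For comparison, the minimum possible |A + A| over all 7-element sets is 2·7 − 1 = 13 (so min K = 13/7), attained only by arithmetic progressions.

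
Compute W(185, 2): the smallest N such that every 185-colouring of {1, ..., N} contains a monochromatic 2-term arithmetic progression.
W(185, 2) = 185 + 1 = 186

A 2-term AP is any pair of integers, so a monochromatic 2-AP exists iff some colour is used at least twice. With 185 colours, the colouring i ↦ i on {1, ..., 185} uses each colour once, avoiding any monochromatic pair, so W(185, 2) > 185. For {1, ..., 186}, pigeonhole forces two integers of the same colour, which form a monochromatic 2-AP. Hence W(185, 2) = 186.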